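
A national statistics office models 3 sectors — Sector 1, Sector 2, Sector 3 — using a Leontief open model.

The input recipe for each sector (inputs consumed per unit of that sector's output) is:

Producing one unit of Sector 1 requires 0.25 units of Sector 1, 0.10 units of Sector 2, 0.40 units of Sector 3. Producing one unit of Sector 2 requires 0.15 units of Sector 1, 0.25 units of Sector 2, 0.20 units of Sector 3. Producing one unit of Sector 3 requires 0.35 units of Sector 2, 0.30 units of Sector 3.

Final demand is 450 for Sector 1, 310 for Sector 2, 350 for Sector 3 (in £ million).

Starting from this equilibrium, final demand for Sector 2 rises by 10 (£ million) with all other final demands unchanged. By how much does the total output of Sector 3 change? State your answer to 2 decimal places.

Δx_3 = 6.78

I − A =
  [   0.75    -0.15     0.00]
  [  -0.10     0.75    -0.35]
  [  -0.40    -0.20     0.70]
Cofactors of I−A, C_ij = (−1)^(i+j)·(minor ij) (rows/columns in the sector order above):
  C_11 = (0.75)(0.70) − (-0.35)(-0.20) = 0.4550
  C_12 = −[(-0.10)(0.70) − (-0.35)(-0.40)] = 0.2100
  C_13 = (-0.10)(-0.20) − (0.75)(-0.40) = 0.3200
  C_21 = −[(-0.15)(0.70) − (0.00)(-0.20)] = 0.1050
  C_22 = (0.75)(0.70) − (0.00)(-0.40) = 0.5250
  C_23 = −[(0.75)(-0.20) − (-0.15)(-0.40)] = 0.2100
  C_31 = (-0.15)(-0.35) − (0.00)(0.75) = 0.0525
  C_32 = −[(0.75)(-0.35) − (0.00)(-0.10)] = 0.2625
  C_33 = (0.75)(0.75) − (-0.15)(-0.10) = 0.5475
det(I−A) = Σ_j (I−A)_1j·C_1j = (0.75)(0.4550) + (-0.15)(0.2100) + (0.00)(0.3200) = 0.30975
adj(I−A) = Cᵀ =
  [ 0.4550   0.1050   0.0525]
  [ 0.2100   0.5250   0.2625]
  [ 0.3200   0.2100   0.5475]
(I − A)⁻¹ = adj(I−A) / det(I−A) ≈
  [   1.4689     0.3390     0.1695]
  [   0.6780     1.6949     0.8475]
  [   1.0331     0.6780     1.7676]
Δx = (I − A)⁻¹ Δd with Δd having +10 in the Sector 2 component and 0 elsewhere.
So Δx_3 = L_32 · (+10), where L_32 = adj(I−A)_32 / det(I−A) = 0.2100 / 0.30975.
Δx_3 = 0.2100 × (+10) / 0.30975 = 2.10 / 0.30975 ≈ 6.78.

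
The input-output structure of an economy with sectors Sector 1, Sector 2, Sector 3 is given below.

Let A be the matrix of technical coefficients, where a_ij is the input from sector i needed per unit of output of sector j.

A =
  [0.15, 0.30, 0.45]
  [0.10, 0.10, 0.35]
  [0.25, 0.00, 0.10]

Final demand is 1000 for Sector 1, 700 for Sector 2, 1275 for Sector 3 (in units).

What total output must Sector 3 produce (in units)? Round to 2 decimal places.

x_3 = 2274.58

I − A =
  [   0.85    -0.30    -0.45]
  [  -0.10     0.90    -0.35]
  [  -0.25     0.00     0.90]
Cofactors of I−A, C_ij = (−1)^(i+j)·(minor ij) (rows/columns in the sector order above):
  C_11 = (0.90)(0.90) − (-0.35)(0.00) = 0.8100
  C_12 = −[(-0.10)(0.90) − (-0.35)(-0.25)] = 0.1775
  C_13 = (-0.10)(0.00) − (0.90)(-0.25) = 0.2250
  C_21 = −[(-0.30)(0.90) − (-0.45)(0.00)] = 0.2700
  C_22 = (0.85)(0.90) − (-0.45)(-0.25) = 0.6525
  C_23 = −[(0.85)(0.00) − (-0.30)(-0.25)] = 0.0750
  C_31 = (-0.30)(-0.35) − (-0.45)(0.90) = 0.5100
  C_32 = −[(0.85)(-0.35) − (-0.45)(-0.10)] = 0.3425
  C_33 = (0.85)(0.90) − (-0.30)(-0.10) = 0.7350
det(I−A) = Σ_j (I−A)_1j·C_1j = (0.85)(0.8100) + (-0.30)(0.1775) + (-0.45)(0.2250) = 0.5340
adj(I−A) = Cᵀ =
  [ 0.8100   0.2700   0.5100]
  [ 0.1775   0.6525   0.3425]
  [ 0.2250   0.0750   0.7350]
(I − A)⁻¹ = adj(I−A) / det(I−A) ≈
  [   1.5169     0.5056     0.9551]
  [   0.3324     1.2219     0.6414]
  [   0.4213     0.1404     1.3764]
x = (I − A)⁻¹ d = adj(I−A)·d / det(I−A), with det(I−A) = 0.5340:
  x_1 = (0.8100·1000 + 0.2700·700 + 0.5100·1275) / 0.5340 = 1649.25 / 0.5340 ≈ 3088.48
  x_2 = (0.1775·1000 + 0.6525·700 + 0.3425·1275) / 0.5340 = 1070.9375 / 0.5340 ≈ 2005.50
  x_3 = (0.2250·1000 + 0.0750·700 + 0.7350·1275) / 0.5340 = 1214.625 / 0.5340 ≈ 2274.58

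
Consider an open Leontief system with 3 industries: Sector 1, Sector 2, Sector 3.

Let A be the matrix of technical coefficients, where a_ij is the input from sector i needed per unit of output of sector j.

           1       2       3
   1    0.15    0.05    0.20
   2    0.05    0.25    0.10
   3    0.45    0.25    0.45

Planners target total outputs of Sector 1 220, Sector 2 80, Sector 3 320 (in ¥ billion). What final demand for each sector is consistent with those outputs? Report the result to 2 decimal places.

d_1 = 119.00, d_2 = 17.00, d_3 = 57.00

I − A =
  [   0.85    -0.05    -0.20]
  [  -0.05     0.75    -0.10]
  [  -0.45    -0.25     0.55]
d = (I − A) x:
  d_1 = (+0.85)·220 + (-0.05)·80 + (-0.20)·320 = 119.00
  d_2 = (-0.05)·220 + (+0.75)·80 + (-0.10)·320 = 17.00
  d_3 = (-0.45)·220 + (-0.25)·80 + (+0.55)·320 = 57.00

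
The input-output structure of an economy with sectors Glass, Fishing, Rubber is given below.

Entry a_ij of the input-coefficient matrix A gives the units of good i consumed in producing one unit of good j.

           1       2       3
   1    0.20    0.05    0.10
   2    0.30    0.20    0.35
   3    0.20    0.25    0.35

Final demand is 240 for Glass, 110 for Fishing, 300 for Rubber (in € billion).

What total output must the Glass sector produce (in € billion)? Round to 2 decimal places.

I − A =
  [   0.80    -0.05    -0.10]
  [  -0.30     0.80    -0.35]
  [  -0.20    -0.25     0.65]
Cofactors of I−A, C_ij = (−1)^(i+j)·(minor ij) (rows/columns in the sector order above):
  C_11 = (0.80)(0.65) − (-0.35)(-0.25) = 0.4325
  C_12 = −[(-0.30)(0.65) − (-0.35)(-0.20)] = 0.2650
  C_13 = (-0.30)(-0.25) − (0.80)(-0.20) = 0.2350
  C_21 = −[(-0.05)(0.65) − (-0.10)(-0.25)] = 0.0575
  C_22 = (0.80)(0.65) − (-0.10)(-0.20) = 0.5000
  C_23 = −[(0.80)(-0.25) − (-0.05)(-0.20)] = 0.2100
  C_31 = (-0.05)(-0.35) − (-0.10)(0.80) = 0.0975
  C_32 = −[(0.80)(-0.35) − (-0.10)(-0.30)] = 0.3100
  C_33 = (0.80)(0.80) − (-0.05)(-0.30) = 0.6250
det(I−A) = Σ_j (I−A)_1j·C_1j = (0.80)(0.4325) + (-0.05)(0.2650) + (-0.10)(0.2350) = 0.30925
adj(I−A) = Cᵀ =
  [ 0.4325   0.0575   0.0975]
  [ 0.2650   0.5000   0.3100]
  [ 0.2350   0.2100   0.6250]
(I − A)⁻¹ = adj(I−A) / det(I−A) ≈
  [   1.3985     0.1859     0.3153]
  [   0.8569     1.6168     1.0024]
  [   0.7599     0.6791     2.0210]
x = (I − A)⁻¹ d = adj(I−A)·d / det(I−A), with det(I−A) = 0.30925:
  x_1 = (0.4325·240 + 0.0575·110 + 0.0975·300) / 0.30925 = 139.375 / 0.30925 ≈ 450.69
  x_2 = (0.2650·240 + 0.5000·110 + 0.3100·300) / 0.30925 = 211.60 / 0.30925 ≈ 684.24
  x_3 = (0.2350·240 + 0.2100·110 + 0.6250·300) / 0.30925 = 267.00 / 0.30925 ≈ 863.38

x_1 = 450.69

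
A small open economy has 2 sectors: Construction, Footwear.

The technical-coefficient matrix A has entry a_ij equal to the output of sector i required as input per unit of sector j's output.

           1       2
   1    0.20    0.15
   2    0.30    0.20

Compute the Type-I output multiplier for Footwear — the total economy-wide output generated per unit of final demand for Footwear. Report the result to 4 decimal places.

m_2 = 1.5966

I − A =
  [   0.80    -0.15]
  [  -0.30     0.80]
det(I−A) = (0.80)(0.80) − (-0.15)(-0.30) = 0.5950
adj(I−A) = [[0.80, 0.15], [0.30, 0.80]]
(I − A)⁻¹ = adj(I−A) / det(I−A) ≈
  [   1.34454     0.25210]
  [   0.50420     1.34454]
The output multiplier for sector j is the column-j sum of the Leontief inverse (I − A)⁻¹ = adj(I−A) / det(I−A).
Column 2 of adj(I−A): (0.15, 0.80); det(I−A) = 0.5950.
m_2 = (0.15 + 0.80) / 0.5950 = 0.95 / 0.5950 ≈ 1.5966.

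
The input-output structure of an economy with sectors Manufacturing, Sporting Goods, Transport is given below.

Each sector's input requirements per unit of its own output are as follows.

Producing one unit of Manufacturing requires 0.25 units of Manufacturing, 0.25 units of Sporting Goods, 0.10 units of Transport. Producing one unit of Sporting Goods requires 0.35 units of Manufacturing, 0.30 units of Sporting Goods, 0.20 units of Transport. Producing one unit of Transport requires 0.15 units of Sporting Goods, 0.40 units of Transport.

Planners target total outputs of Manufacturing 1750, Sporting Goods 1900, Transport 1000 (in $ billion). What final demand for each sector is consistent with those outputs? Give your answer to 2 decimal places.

d_1 = 647.50, d_2 = 742.50, d_3 = 45.00

I − A =
  [   0.75    -0.35     0.00]
  [  -0.25     0.70    -0.15]
  [  -0.10    -0.20     0.60]
d = (I − A) x:
  d_1 = (+0.75)·1750 + (-0.35)·1900 + (+0.00)·1000 = 647.50
  d_2 = (-0.25)·1750 + (+0.70)·1900 + (-0.15)·1000 = 742.50
  d_3 = (-0.10)·1750 + (-0.20)·1900 + (+0.60)·1000 = 45.00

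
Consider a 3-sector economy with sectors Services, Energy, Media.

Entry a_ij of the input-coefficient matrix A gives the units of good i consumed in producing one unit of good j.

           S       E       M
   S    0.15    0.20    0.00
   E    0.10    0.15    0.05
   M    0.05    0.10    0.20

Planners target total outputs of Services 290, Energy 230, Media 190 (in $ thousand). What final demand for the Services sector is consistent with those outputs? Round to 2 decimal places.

I − A =
  [   0.85    -0.20     0.00]
  [  -0.10     0.85    -0.05]
  [  -0.05    -0.10     0.80]
d = (I − A) x:
  d_S = (+0.85)·290 + (-0.20)·230 + (+0.00)·190 = 200.50
  d_E = (-0.10)·290 + (+0.85)·230 + (-0.05)·190 = 157.00
  d_M = (-0.05)·290 + (-0.10)·230 + (+0.80)·190 = 114.50

d_S = 200.50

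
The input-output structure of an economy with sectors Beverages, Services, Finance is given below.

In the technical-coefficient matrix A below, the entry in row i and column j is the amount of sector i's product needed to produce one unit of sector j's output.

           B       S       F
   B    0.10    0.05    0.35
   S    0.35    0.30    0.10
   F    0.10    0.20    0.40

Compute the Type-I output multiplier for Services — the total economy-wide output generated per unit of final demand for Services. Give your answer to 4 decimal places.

m_S = 2.6333

I − A =
  [   0.90    -0.05    -0.35]
  [  -0.35     0.70    -0.10]
  [  -0.10    -0.20     0.60]
Cofactors of I−A, C_ij = (−1)^(i+j)·(minor ij) (rows/columns in the sector order above):
  C_11 = (0.70)(0.60) − (-0.10)(-0.20) = 0.4000
  C_12 = −[(-0.35)(0.60) − (-0.10)(-0.10)] = 0.2200
  C_13 = (-0.35)(-0.20) − (0.70)(-0.10) = 0.1400
  C_21 = −[(-0.05)(0.60) − (-0.35)(-0.20)] = 0.1000
  C_22 = (0.90)(0.60) − (-0.35)(-0.10) = 0.5050
  C_23 = −[(0.90)(-0.20) − (-0.05)(-0.10)] = 0.1850
  C_31 = (-0.05)(-0.10) − (-0.35)(0.70) = 0.2500
  C_32 = −[(0.90)(-0.10) − (-0.35)(-0.35)] = 0.2125
  C_33 = (0.90)(0.70) − (-0.05)(-0.35) = 0.6125
det(I−A) = Σ_j (I−A)_1j·C_1j = (0.90)(0.4000) + (-0.05)(0.2200) + (-0.35)(0.1400) = 0.3000
adj(I−A) = Cᵀ =
  [ 0.4000   0.1000   0.2500]
  [ 0.2200   0.5050   0.2125]
  [ 0.1400   0.1850   0.6125]
(I − A)⁻¹ = adj(I−A) / det(I−A) ≈
  [   1.33333     0.33333     0.83333]
  [   0.73333     1.68333     0.70833]
  [   0.46667     0.61667     2.04167]
The output multiplier for sector j is the column-j sum of the Leontief inverse (I − A)⁻¹ = adj(I−A) / det(I−A).
Column S of adj(I−A): (0.1000, 0.5050, 0.1850); det(I−A) = 0.3000.
m_S = (0.1000 + 0.5050 + 0.1850) / 0.3000 = 0.79 / 0.3000 ≈ 2.6333.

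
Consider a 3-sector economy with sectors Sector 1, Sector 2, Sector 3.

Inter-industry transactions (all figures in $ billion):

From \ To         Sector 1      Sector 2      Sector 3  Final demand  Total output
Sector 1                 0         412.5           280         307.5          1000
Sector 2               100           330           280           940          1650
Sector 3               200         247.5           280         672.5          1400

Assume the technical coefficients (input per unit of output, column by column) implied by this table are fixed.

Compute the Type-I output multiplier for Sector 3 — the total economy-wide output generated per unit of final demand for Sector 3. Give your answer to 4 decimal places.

Technical coefficients a_ij = z_ij / X_j:
  a_11 = 0/1000 = 0.00, a_21 = 100/1000 = 0.10, a_31 = 200/1000 = 0.20
  a_12 = 412.5/1650 = 0.25, a_22 = 330/1650 = 0.20, a_32 = 247.5/1650 = 0.15
  a_13 = 280/1400 = 0.20, a_23 = 280/1400 = 0.20, a_33 = 280/1400 = 0.20
I − A =
  [   1.00    -0.25    -0.20]
  [  -0.10     0.80    -0.20]
  [  -0.20    -0.15     0.80]
Cofactors of I−A, C_ij = (−1)^(i+j)·(minor ij) (rows/columns in the sector order above):
  C_11 = (0.80)(0.80) − (-0.20)(-0.15) = 0.6100
  C_12 = −[(-0.10)(0.80) − (-0.20)(-0.20)] = 0.1200
  C_13 = (-0.10)(-0.15) − (0.80)(-0.20) = 0.1750
  C_21 = −[(-0.25)(0.80) − (-0.20)(-0.15)] = 0.2300
  C_22 = (1.00)(0.80) − (-0.20)(-0.20) = 0.7600
  C_23 = −[(1.00)(-0.15) − (-0.25)(-0.20)] = 0.2000
  C_31 = (-0.25)(-0.20) − (-0.20)(0.80) = 0.2100
  C_32 = −[(1.00)(-0.20) − (-0.20)(-0.10)] = 0.2200
  C_33 = (1.00)(0.80) − (-0.25)(-0.10) = 0.7750
det(I−A) = Σ_j (I−A)_1j·C_1j = (1.00)(0.6100) + (-0.25)(0.1200) + (-0.20)(0.1750) = 0.5450
adj(I−A) = Cᵀ =
  [ 0.6100   0.2300   0.2100]
  [ 0.1200   0.7600   0.2200]
  [ 0.1750   0.2000   0.7750]
(I − A)⁻¹ = adj(I−A) / det(I−A) ≈
  [   1.11927     0.42202     0.38532]
  [   0.22018     1.39450     0.40367]
  [   0.32110     0.36697     1.42202]
The output multiplier for sector j is the column-j sum of the Leontief inverse (I − A)⁻¹ = adj(I−A) / det(I−A).
Column 3 of adj(I−A): (0.2100, 0.2200, 0.7750); det(I−A) = 0.5450.
m_3 = (0.2100 + 0.2200 + 0.7750) / 0.5450 = 1.205 / 0.5450 ≈ 2.2110.

m_3 = 2.2110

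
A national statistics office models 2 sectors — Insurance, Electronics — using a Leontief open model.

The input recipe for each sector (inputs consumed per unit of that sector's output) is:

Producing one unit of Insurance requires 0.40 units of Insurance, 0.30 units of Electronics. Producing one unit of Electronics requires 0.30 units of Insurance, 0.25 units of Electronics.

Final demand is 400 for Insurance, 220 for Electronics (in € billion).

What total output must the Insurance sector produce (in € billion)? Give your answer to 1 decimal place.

I − A =
  [   0.60    -0.30]
  [  -0.30     0.75]
det(I−A) = (0.60)(0.75) − (-0.30)(-0.30) = 0.3600
adj(I−A) = [[0.75, 0.30], [0.30, 0.60]]
(I − A)⁻¹ = adj(I−A) / det(I−A) ≈
  [   2.0833     0.8333]
  [   0.8333     1.6667]
x = (I − A)⁻¹ d = adj(I−A)·d / det(I−A), with det(I−A) = 0.3600:
  x_1 = (0.75·400 + 0.30·220) / 0.3600 = 366.00 / 0.3600 ≈ 1016.7
  x_2 = (0.30·400 + 0.60·220) / 0.3600 = 252.00 / 0.3600 = 700.0

x_1 = 1016.7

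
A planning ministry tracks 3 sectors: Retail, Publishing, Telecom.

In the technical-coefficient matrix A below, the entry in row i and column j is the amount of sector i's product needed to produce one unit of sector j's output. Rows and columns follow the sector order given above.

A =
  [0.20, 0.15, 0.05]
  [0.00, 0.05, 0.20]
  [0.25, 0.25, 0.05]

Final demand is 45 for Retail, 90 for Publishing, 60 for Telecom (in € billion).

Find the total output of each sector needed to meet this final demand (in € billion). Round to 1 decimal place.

I − A =
  [   0.80    -0.15    -0.05]
  [   0.00     0.95    -0.20]
  [  -0.25    -0.25     0.95]
Cofactors of I−A, C_ij = (−1)^(i+j)·(minor ij) (rows/columns in the sector order above):
  C_11 = (0.95)(0.95) − (-0.20)(-0.25) = 0.8525
  C_12 = −[(0.00)(0.95) − (-0.20)(-0.25)] = 0.0500
  C_13 = (0.00)(-0.25) − (0.95)(-0.25) = 0.2375
  C_21 = −[(-0.15)(0.95) − (-0.05)(-0.25)] = 0.1550
  C_22 = (0.80)(0.95) − (-0.05)(-0.25) = 0.7475
  C_23 = −[(0.80)(-0.25) − (-0.15)(-0.25)] = 0.2375
  C_31 = (-0.15)(-0.20) − (-0.05)(0.95) = 0.0775
  C_32 = −[(0.80)(-0.20) − (-0.05)(0.00)] = 0.1600
  C_33 = (0.80)(0.95) − (-0.15)(0.00) = 0.7600
det(I−A) = Σ_j (I−A)_1j·C_1j = (0.80)(0.8525) + (-0.15)(0.0500) + (-0.05)(0.2375) = 0.662625
adj(I−A) = Cᵀ =
  [ 0.8525   0.1550   0.0775]
  [ 0.0500   0.7475   0.1600]
  [ 0.2375   0.2375   0.7600]
(I − A)⁻¹ = adj(I−A) / det(I−A) ≈
  [   1.2865     0.2339     0.1170]
  [   0.0755     1.1281     0.2415]
  [   0.3584     0.3584     1.1470]
x = (I − A)⁻¹ d = adj(I−A)·d / det(I−A), with det(I−A) = 0.662625:
  x_1 = (0.8525·45 + 0.1550·90 + 0.0775·60) / 0.662625 = 56.9625 / 0.662625 ≈ 86.0
  x_2 = (0.0500·45 + 0.7475·90 + 0.1600·60) / 0.662625 = 79.125 / 0.662625 ≈ 119.4
  x_3 = (0.2375·45 + 0.2375·90 + 0.7600·60) / 0.662625 = 77.6625 / 0.662625 ≈ 117.2

x_1 = 86.0, x_2 = 119.4, x_3 = 117.2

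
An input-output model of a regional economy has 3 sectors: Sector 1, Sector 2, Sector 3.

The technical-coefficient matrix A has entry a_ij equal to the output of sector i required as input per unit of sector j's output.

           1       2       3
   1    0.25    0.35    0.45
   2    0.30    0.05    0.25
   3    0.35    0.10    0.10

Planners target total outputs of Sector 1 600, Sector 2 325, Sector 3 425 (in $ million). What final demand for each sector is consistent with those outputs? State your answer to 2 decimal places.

d_1 = 145.00, d_2 = 22.50, d_3 = 140.00

I − A =
  [   0.75    -0.35    -0.45]
  [  -0.30     0.95    -0.25]
  [  -0.35    -0.10     0.90]
d = (I − A) x:
  d_1 = (+0.75)·600 + (-0.35)·325 + (-0.45)·425 = 145.00
  d_2 = (-0.30)·600 + (+0.95)·325 + (-0.25)·425 = 22.50
  d_3 = (-0.35)·600 + (-0.10)·325 + (+0.90)·425 = 140.00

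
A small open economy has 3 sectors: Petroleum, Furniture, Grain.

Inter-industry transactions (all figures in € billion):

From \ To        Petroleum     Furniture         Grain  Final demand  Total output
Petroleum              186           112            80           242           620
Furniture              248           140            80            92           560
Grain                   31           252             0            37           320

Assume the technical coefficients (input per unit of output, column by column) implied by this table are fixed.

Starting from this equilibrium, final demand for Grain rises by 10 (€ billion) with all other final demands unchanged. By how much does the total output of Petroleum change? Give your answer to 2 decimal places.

Technical coefficients a_ij = z_ij / X_j:
  a_PP = 186/620 = 0.30, a_FP = 248/620 = 0.40, a_GP = 31/620 = 0.05
  a_PF = 112/560 = 0.20, a_FF = 140/560 = 0.25, a_GF = 252/560 = 0.45
  a_PG = 80/320 = 0.25, a_FG = 80/320 = 0.25, a_GG = 0/320 = 0.00
I − A =
  [   0.70    -0.20    -0.25]
  [  -0.40     0.75    -0.25]
  [  -0.05    -0.45     1.00]
Cofactors of I−A, C_ij = (−1)^(i+j)·(minor ij) (rows/columns in the sector order above):
  C_11 = (0.75)(1.00) − (-0.25)(-0.45) = 0.6375
  C_12 = −[(-0.40)(1.00) − (-0.25)(-0.05)] = 0.4125
  C_13 = (-0.40)(-0.45) − (0.75)(-0.05) = 0.2175
  C_21 = −[(-0.20)(1.00) − (-0.25)(-0.45)] = 0.3125
  C_22 = (0.70)(1.00) − (-0.25)(-0.05) = 0.6875
  C_23 = −[(0.70)(-0.45) − (-0.20)(-0.05)] = 0.3250
  C_31 = (-0.20)(-0.25) − (-0.25)(0.75) = 0.2375
  C_32 = −[(0.70)(-0.25) − (-0.25)(-0.40)] = 0.2750
  C_33 = (0.70)(0.75) − (-0.20)(-0.40) = 0.4450
det(I−A) = Σ_j (I−A)_1j·C_1j = (0.70)(0.6375) + (-0.20)(0.4125) + (-0.25)(0.2175) = 0.309375
adj(I−A) = Cᵀ =
  [ 0.6375   0.3125   0.2375]
  [ 0.4125   0.6875   0.2750]
  [ 0.2175   0.3250   0.4450]
(I − A)⁻¹ = adj(I−A) / det(I−A) ≈
  [   2.0606     1.0101     0.7677]
  [   1.3333     2.2222     0.8889]
  [   0.7030     1.0505     1.4384]
Δx = (I − A)⁻¹ Δd with Δd having +10 in the Grain component and 0 elsewhere.
So Δx_P = L_PG · (+10), where L_PG = adj(I−A)_PG / det(I−A) = 0.2375 / 0.309375.
Δx_P = 0.2375 × (+10) / 0.309375 = 2.375 / 0.309375 ≈ 7.68.

Δx_P = 7.68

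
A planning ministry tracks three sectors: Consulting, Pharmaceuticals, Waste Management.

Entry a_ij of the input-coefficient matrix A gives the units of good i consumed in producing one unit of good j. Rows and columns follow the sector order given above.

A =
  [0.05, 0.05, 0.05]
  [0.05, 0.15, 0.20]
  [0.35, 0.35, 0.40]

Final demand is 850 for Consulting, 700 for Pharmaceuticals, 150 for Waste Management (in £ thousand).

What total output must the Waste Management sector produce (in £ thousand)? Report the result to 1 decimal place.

x_3 = 1594.7

I − A =
  [   0.95    -0.05    -0.05]
  [  -0.05     0.85    -0.20]
  [  -0.35    -0.35     0.60]
Cofactors of I−A, C_ij = (−1)^(i+j)·(minor ij) (rows/columns in the sector order above):
  C_11 = (0.85)(0.60) − (-0.20)(-0.35) = 0.4400
  C_12 = −[(-0.05)(0.60) − (-0.20)(-0.35)] = 0.1000
  C_13 = (-0.05)(-0.35) − (0.85)(-0.35) = 0.3150
  C_21 = −[(-0.05)(0.60) − (-0.05)(-0.35)] = 0.0475
  C_22 = (0.95)(0.60) − (-0.05)(-0.35) = 0.5525
  C_23 = −[(0.95)(-0.35) − (-0.05)(-0.35)] = 0.3500
  C_31 = (-0.05)(-0.20) − (-0.05)(0.85) = 0.0525
  C_32 = −[(0.95)(-0.20) − (-0.05)(-0.05)] = 0.1925
  C_33 = (0.95)(0.85) − (-0.05)(-0.05) = 0.8050
det(I−A) = Σ_j (I−A)_1j·C_1j = (0.95)(0.4400) + (-0.05)(0.1000) + (-0.05)(0.3150) = 0.39725
adj(I−A) = Cᵀ =
  [ 0.4400   0.0475   0.0525]
  [ 0.1000   0.5525   0.1925]
  [ 0.3150   0.3500   0.8050]
(I − A)⁻¹ = adj(I−A) / det(I−A) ≈
  [   1.1076     0.1196     0.1322]
  [   0.2517     1.3908     0.4846]
  [   0.7930     0.8811     2.0264]
x = (I − A)⁻¹ d = adj(I−A)·d / det(I−A), with det(I−A) = 0.39725:
  x_1 = (0.4400·850 + 0.0475·700 + 0.0525·150) / 0.39725 = 415.125 / 0.39725 ≈ 1045.0
  x_2 = (0.1000·850 + 0.5525·700 + 0.1925·150) / 0.39725 = 500.625 / 0.39725 ≈ 1260.2
  x_3 = (0.3150·850 + 0.3500·700 + 0.8050·150) / 0.39725 = 633.50 / 0.39725 ≈ 1594.7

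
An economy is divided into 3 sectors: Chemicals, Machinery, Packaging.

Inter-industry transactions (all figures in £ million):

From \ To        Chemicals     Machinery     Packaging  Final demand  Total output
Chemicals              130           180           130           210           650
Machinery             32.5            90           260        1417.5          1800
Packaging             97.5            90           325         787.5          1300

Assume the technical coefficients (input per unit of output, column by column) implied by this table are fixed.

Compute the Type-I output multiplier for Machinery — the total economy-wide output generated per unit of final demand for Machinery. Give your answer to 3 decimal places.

Technical coefficients a_ij = z_ij / X_j:
  a_CC = 130/650 = 0.20, a_MC = 32.5/650 = 0.05, a_PC = 97.5/650 = 0.15
  a_CM = 180/1800 = 0.10, a_MM = 90/1800 = 0.05, a_PM = 90/1800 = 0.05
  a_CP = 130/1300 = 0.10, a_MP = 260/1300 = 0.20, a_PP = 325/1300 = 0.25
I − A =
  [   0.80    -0.10    -0.10]
  [  -0.05     0.95    -0.20]
  [  -0.15    -0.05     0.75]
Cofactors of I−A, C_ij = (−1)^(i+j)·(minor ij) (rows/columns in the sector order above):
  C_11 = (0.95)(0.75) − (-0.20)(-0.05) = 0.7025
  C_12 = −[(-0.05)(0.75) − (-0.20)(-0.15)] = 0.0675
  C_13 = (-0.05)(-0.05) − (0.95)(-0.15) = 0.1450
  C_21 = −[(-0.10)(0.75) − (-0.10)(-0.05)] = 0.0800
  C_22 = (0.80)(0.75) − (-0.10)(-0.15) = 0.5850
  C_23 = −[(0.80)(-0.05) − (-0.10)(-0.15)] = 0.0550
  C_31 = (-0.10)(-0.20) − (-0.10)(0.95) = 0.1150
  C_32 = −[(0.80)(-0.20) − (-0.10)(-0.05)] = 0.1650
  C_33 = (0.80)(0.95) − (-0.10)(-0.05) = 0.7550
det(I−A) = Σ_j (I−A)_1j·C_1j = (0.80)(0.7025) + (-0.10)(0.0675) + (-0.10)(0.1450) = 0.54075
adj(I−A) = Cᵀ =
  [ 0.7025   0.0800   0.1150]
  [ 0.0675   0.5850   0.1650]
  [ 0.1450   0.0550   0.7550]
(I − A)⁻¹ = adj(I−A) / det(I−A) ≈
  [   1.2991     0.1479     0.2127]
  [   0.1248     1.0818     0.3051]
  [   0.2681     0.1017     1.3962]
The output multiplier for sector j is the column-j sum of the Leontief inverse (I − A)⁻¹ = adj(I−A) / det(I−A).
Column M of adj(I−A): (0.0800, 0.5850, 0.0550); det(I−A) = 0.54075.
m_M = (0.0800 + 0.5850 + 0.0550) / 0.54075 = 0.72 / 0.54075 ≈ 1.331.

m_M = 1.331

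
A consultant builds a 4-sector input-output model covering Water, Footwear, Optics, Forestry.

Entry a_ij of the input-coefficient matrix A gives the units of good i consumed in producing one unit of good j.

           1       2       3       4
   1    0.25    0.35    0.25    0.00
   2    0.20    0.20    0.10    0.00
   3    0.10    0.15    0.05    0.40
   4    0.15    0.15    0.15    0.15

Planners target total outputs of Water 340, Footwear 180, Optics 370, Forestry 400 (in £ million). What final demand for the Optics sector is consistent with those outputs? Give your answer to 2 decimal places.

d_3 = 130.50

I − A =
  [   0.75    -0.35    -0.25     0.00]
  [  -0.20     0.80    -0.10     0.00]
  [  -0.10    -0.15     0.95    -0.40]
  [  -0.15    -0.15    -0.15     0.85]
d = (I − A) x:
  d_1 = (+0.75)·340 + (-0.35)·180 + (-0.25)·370 + (+0.00)·400 = 99.50
  d_2 = (-0.20)·340 + (+0.80)·180 + (-0.10)·370 + (+0.00)·400 = 39.00
  d_3 = (-0.10)·340 + (-0.15)·180 + (+0.95)·370 + (-0.40)·400 = 130.50
  d_4 = (-0.15)·340 + (-0.15)·180 + (-0.15)·370 + (+0.85)·400 = 206.50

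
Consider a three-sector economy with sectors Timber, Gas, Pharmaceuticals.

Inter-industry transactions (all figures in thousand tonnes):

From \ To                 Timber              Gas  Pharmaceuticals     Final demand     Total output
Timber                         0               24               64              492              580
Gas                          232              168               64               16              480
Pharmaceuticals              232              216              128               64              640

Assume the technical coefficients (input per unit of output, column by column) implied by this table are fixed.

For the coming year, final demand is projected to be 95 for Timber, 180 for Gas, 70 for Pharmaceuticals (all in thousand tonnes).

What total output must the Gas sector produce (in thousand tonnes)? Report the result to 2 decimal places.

Technical coefficients a_ij = z_ij / X_j:
  a_TT = 0/580 = 0.00, a_GT = 232/580 = 0.40, a_PT = 232/580 = 0.40
  a_TG = 24/480 = 0.05, a_GG = 168/480 = 0.35, a_PG = 216/480 = 0.45
  a_TP = 64/640 = 0.10, a_GP = 64/640 = 0.10, a_PP = 128/640 = 0.20
I − A =
  [   1.00    -0.05    -0.10]
  [  -0.40     0.65    -0.10]
  [  -0.40    -0.45     0.80]
Cofactors of I−A, C_ij = (−1)^(i+j)·(minor ij) (rows/columns in the sector order above):
  C_11 = (0.65)(0.80) − (-0.10)(-0.45) = 0.4750
  C_12 = −[(-0.40)(0.80) − (-0.10)(-0.40)] = 0.3600
  C_13 = (-0.40)(-0.45) − (0.65)(-0.40) = 0.4400
  C_21 = −[(-0.05)(0.80) − (-0.10)(-0.45)] = 0.0850
  C_22 = (1.00)(0.80) − (-0.10)(-0.40) = 0.7600
  C_23 = −[(1.00)(-0.45) − (-0.05)(-0.40)] = 0.4700
  C_31 = (-0.05)(-0.10) − (-0.10)(0.65) = 0.0700
  C_32 = −[(1.00)(-0.10) − (-0.10)(-0.40)] = 0.1400
  C_33 = (1.00)(0.65) − (-0.05)(-0.40) = 0.6300
det(I−A) = Σ_j (I−A)_1j·C_1j = (1.00)(0.4750) + (-0.05)(0.3600) + (-0.10)(0.4400) = 0.4130
adj(I−A) = Cᵀ =
  [ 0.4750   0.0850   0.0700]
  [ 0.3600   0.7600   0.1400]
  [ 0.4400   0.4700   0.6300]
(I − A)⁻¹ = adj(I−A) / det(I−A) ≈
  [   1.1501     0.2058     0.1695]
  [   0.8717     1.8402     0.3390]
  [   1.0654     1.1380     1.5254]
x = (I − A)⁻¹ d = adj(I−A)·d / det(I−A), with det(I−A) = 0.4130:
  x_T = (0.4750·95 + 0.0850·180 + 0.0700·70) / 0.4130 = 65.325 / 0.4130 ≈ 158.17
  x_G = (0.3600·95 + 0.7600·180 + 0.1400·70) / 0.4130 = 180.80 / 0.4130 ≈ 437.77
  x_P = (0.4400·95 + 0.4700·180 + 0.6300·70) / 0.4130 = 170.50 / 0.4130 ≈ 412.83

x_G = 437.77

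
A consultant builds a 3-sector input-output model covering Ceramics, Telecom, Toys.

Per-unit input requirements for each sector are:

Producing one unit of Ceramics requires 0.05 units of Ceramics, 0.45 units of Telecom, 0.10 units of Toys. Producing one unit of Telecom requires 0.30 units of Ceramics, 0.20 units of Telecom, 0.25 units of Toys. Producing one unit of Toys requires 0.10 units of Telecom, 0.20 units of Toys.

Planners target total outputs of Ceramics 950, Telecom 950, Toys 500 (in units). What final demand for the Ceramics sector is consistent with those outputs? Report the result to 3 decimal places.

d_1 = 617.500

I − A =
  [   0.95    -0.30     0.00]
  [  -0.45     0.80    -0.10]
  [  -0.10    -0.25     0.80]
d = (I − A) x:
  d_1 = (+0.95)·950 + (-0.30)·950 + (+0.00)·500 = 617.500
  d_2 = (-0.45)·950 + (+0.80)·950 + (-0.10)·500 = 282.500
  d_3 = (-0.10)·950 + (-0.25)·950 + (+0.80)·500 = 67.500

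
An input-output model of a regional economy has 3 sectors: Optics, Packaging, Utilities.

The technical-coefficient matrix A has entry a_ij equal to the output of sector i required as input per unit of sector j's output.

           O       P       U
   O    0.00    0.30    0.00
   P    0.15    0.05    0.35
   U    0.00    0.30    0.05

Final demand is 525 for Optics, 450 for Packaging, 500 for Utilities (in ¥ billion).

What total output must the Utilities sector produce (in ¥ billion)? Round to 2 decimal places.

x_U = 809.71

I − A =
  [   1.00    -0.30     0.00]
  [  -0.15     0.95    -0.35]
  [   0.00    -0.30     0.95]
Cofactors of I−A, C_ij = (−1)^(i+j)·(minor ij) (rows/columns in the sector order above):
  C_11 = (0.95)(0.95) − (-0.35)(-0.30) = 0.7975
  C_12 = −[(-0.15)(0.95) − (-0.35)(0.00)] = 0.1425
  C_13 = (-0.15)(-0.30) − (0.95)(0.00) = 0.0450
  C_21 = −[(-0.30)(0.95) − (0.00)(-0.30)] = 0.2850
  C_22 = (1.00)(0.95) − (0.00)(0.00) = 0.9500
  C_23 = −[(1.00)(-0.30) − (-0.30)(0.00)] = 0.3000
  C_31 = (-0.30)(-0.35) − (0.00)(0.95) = 0.1050
  C_32 = −[(1.00)(-0.35) − (0.00)(-0.15)] = 0.3500
  C_33 = (1.00)(0.95) − (-0.30)(-0.15) = 0.9050
det(I−A) = Σ_j (I−A)_1j·C_1j = (1.00)(0.7975) + (-0.30)(0.1425) + (0.00)(0.0450) = 0.75475
adj(I−A) = Cᵀ =
  [ 0.7975   0.2850   0.1050]
  [ 0.1425   0.9500   0.3500]
  [ 0.0450   0.3000   0.9050]
(I − A)⁻¹ = adj(I−A) / det(I−A) ≈
  [   1.0566     0.3776     0.1391]
  [   0.1888     1.2587     0.4637]
  [   0.0596     0.3975     1.1991]
x = (I − A)⁻¹ d = adj(I−A)·d / det(I−A), with det(I−A) = 0.75475:
  x_O = (0.7975·525 + 0.2850·450 + 0.1050·500) / 0.75475 = 599.4375 / 0.75475 ≈ 794.22
  x_P = (0.1425·525 + 0.9500·450 + 0.3500·500) / 0.75475 = 677.3125 / 0.75475 ≈ 897.40
  x_U = (0.0450·525 + 0.3000·450 + 0.9050·500) / 0.75475 = 611.125 / 0.75475 ≈ 809.71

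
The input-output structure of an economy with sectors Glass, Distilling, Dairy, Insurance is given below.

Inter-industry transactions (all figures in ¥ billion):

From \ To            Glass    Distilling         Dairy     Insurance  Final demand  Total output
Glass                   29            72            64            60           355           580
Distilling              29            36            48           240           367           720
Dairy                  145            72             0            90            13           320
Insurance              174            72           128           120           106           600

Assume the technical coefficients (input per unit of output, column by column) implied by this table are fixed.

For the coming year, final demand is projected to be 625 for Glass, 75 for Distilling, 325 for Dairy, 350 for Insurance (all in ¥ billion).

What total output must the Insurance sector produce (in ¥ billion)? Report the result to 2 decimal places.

x_4 = 1398.43

Technical coefficients a_ij = z_ij / X_j:
  a_11 = 29/580 = 0.05, a_21 = 29/580 = 0.05, a_31 = 145/580 = 0.25, a_41 = 174/580 = 0.30
  a_12 = 72/720 = 0.10, a_22 = 36/720 = 0.05, a_32 = 72/720 = 0.10, a_42 = 72/720 = 0.10
  a_13 = 64/320 = 0.20, a_23 = 48/320 = 0.15, a_33 = 0/320 = 0.00, a_43 = 128/320 = 0.40
  a_14 = 60/600 = 0.10, a_24 = 240/600 = 0.40, a_34 = 90/600 = 0.15, a_44 = 120/600 = 0.20
I − A =
  [   0.95    -0.10    -0.20    -0.10]
  [  -0.05     0.95    -0.15    -0.40]
  [  -0.25    -0.10     1.00    -0.15]
  [  -0.30    -0.10    -0.40     0.80]
Compute the cofactors C_ij = (−1)^(i+j)·(3×3 minor ij) of I−A; the adjugate is their transpose:
adj(I−A) = Cᵀ =
  [ 0.632750   0.107000   0.211500   0.172250]
  [ 0.233750   0.614000   0.295500   0.391625]
  [ 0.239500   0.114250   0.639000   0.206875]
  [ 0.386250   0.174000   0.435750   0.831000]
det(I−A) = Σ_j (I−A)_1j·C_1j = (0.95)(0.632750) + (-0.10)(0.233750) + (-0.20)(0.239500) + (-0.10)(0.386250) = 0.4912125
(I − A)⁻¹ = adj(I−A) / det(I−A) ≈
  [   1.2881     0.2178     0.4306     0.3507]
  [   0.4759     1.2500     0.6016     0.7973]
  [   0.4876     0.2326     1.3009     0.4212]
  [   0.7863     0.3542     0.8871     1.6917]
x = (I − A)⁻¹ d = adj(I−A)·d / det(I−A), with det(I−A) = 0.4912125:
  x_1 = (0.632750·625 + 0.107000·75 + 0.211500·325 + 0.172250·350) / 0.4912125 = 532.51875 / 0.4912125 ≈ 1084.09
  x_2 = (0.233750·625 + 0.614000·75 + 0.295500·325 + 0.391625·350) / 0.4912125 = 425.25 / 0.4912125 ≈ 865.71
  x_3 = (0.239500·625 + 0.114250·75 + 0.639000·325 + 0.206875·350) / 0.4912125 = 438.3375 / 0.4912125 ≈ 892.36
  x_4 = (0.386250·625 + 0.174000·75 + 0.435750·325 + 0.831000·350) / 0.4912125 = 686.925 / 0.4912125 ≈ 1398.43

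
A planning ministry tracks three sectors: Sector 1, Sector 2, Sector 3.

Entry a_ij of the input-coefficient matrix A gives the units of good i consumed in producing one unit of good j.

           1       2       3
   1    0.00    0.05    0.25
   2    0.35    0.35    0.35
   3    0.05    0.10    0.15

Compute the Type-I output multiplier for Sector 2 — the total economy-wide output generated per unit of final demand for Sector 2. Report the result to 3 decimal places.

I − A =
  [   1.00    -0.05    -0.25]
  [  -0.35     0.65    -0.35]
  [  -0.05    -0.10     0.85]
Cofactors of I−A, C_ij = (−1)^(i+j)·(minor ij) (rows/columns in the sector order above):
  C_11 = (0.65)(0.85) − (-0.35)(-0.10) = 0.5175
  C_12 = −[(-0.35)(0.85) − (-0.35)(-0.05)] = 0.3150
  C_13 = (-0.35)(-0.10) − (0.65)(-0.05) = 0.0675
  C_21 = −[(-0.05)(0.85) − (-0.25)(-0.10)] = 0.0675
  C_22 = (1.00)(0.85) − (-0.25)(-0.05) = 0.8375
  C_23 = −[(1.00)(-0.10) − (-0.05)(-0.05)] = 0.1025
  C_31 = (-0.05)(-0.35) − (-0.25)(0.65) = 0.1800
  C_32 = −[(1.00)(-0.35) − (-0.25)(-0.35)] = 0.4375
  C_33 = (1.00)(0.65) − (-0.05)(-0.35) = 0.6325
det(I−A) = Σ_j (I−A)_1j·C_1j = (1.00)(0.5175) + (-0.05)(0.3150) + (-0.25)(0.0675) = 0.484875
adj(I−A) = Cᵀ =
  [ 0.5175   0.0675   0.1800]
  [ 0.3150   0.8375   0.4375]
  [ 0.0675   0.1025   0.6325]
(I − A)⁻¹ = adj(I−A) / det(I−A) ≈
  [   1.0673     0.1392     0.3712]
  [   0.6497     1.7272     0.9023]
  [   0.1392     0.2114     1.3045]
The output multiplier for sector j is the column-j sum of the Leontief inverse (I − A)⁻¹ = adj(I−A) / det(I−A).
Column 2 of adj(I−A): (0.0675, 0.8375, 0.1025); det(I−A) = 0.484875.
m_2 = (0.0675 + 0.8375 + 0.1025) / 0.484875 = 1.0075 / 0.484875 ≈ 2.078.

m_2 = 2.078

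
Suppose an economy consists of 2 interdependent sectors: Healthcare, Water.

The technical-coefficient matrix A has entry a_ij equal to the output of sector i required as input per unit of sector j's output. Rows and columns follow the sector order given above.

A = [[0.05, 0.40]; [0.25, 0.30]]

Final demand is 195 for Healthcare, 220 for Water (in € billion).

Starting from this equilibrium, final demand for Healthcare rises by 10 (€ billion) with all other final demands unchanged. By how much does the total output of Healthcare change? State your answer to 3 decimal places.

I − A =
  [   0.95    -0.40]
  [  -0.25     0.70]
det(I−A) = (0.95)(0.70) − (-0.40)(-0.25) = 0.5650
adj(I−A) = [[0.70, 0.40], [0.25, 0.95]]
(I − A)⁻¹ = adj(I−A) / det(I−A) ≈
  [   1.2389     0.7080]
  [   0.4425     1.6814]
Δx = (I − A)⁻¹ Δd with Δd having +10 in the Healthcare component and 0 elsewhere.
So Δx_H = L_HH · (+10), where L_HH = adj(I−A)_HH / det(I−A) = 0.70 / 0.5650.
Δx_H = 0.70 × (+10) / 0.5650 = 7.00 / 0.5650 ≈ 12.389.

Δx_H = 12.389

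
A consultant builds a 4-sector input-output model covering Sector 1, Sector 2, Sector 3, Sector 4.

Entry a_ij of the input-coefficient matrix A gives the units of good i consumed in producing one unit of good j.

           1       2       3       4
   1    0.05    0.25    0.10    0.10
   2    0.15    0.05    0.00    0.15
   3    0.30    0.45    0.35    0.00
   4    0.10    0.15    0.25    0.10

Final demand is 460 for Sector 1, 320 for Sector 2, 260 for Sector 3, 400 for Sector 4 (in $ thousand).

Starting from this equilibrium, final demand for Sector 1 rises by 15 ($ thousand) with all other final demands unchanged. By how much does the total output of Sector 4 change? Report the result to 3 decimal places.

I − A =
  [   0.95    -0.25    -0.10    -0.10]
  [  -0.15     0.95     0.00    -0.15]
  [  -0.30    -0.45     0.65     0.00]
  [  -0.10    -0.15    -0.25     0.90]
Compute the cofactors C_ij = (−1)^(i+j)·(3×3 minor ij) of I−A; the adjugate is their transpose:
adj(I−A) = Cᵀ =
  [ 0.524250   0.207750   0.116375   0.092875]
  [ 0.108750   0.514750   0.054375   0.097875]
  [ 0.317250   0.452250   0.741625   0.110625]
  [ 0.164500   0.234500   0.228000   0.527000]
det(I−A) = Σ_j (I−A)_1j·C_1j = (0.95)(0.524250) + (-0.25)(0.108750) + (-0.10)(0.317250) + (-0.10)(0.164500) = 0.422675
(I − A)⁻¹ = adj(I−A) / det(I−A) ≈
  [   1.2403     0.4915     0.2753     0.2197]
  [   0.2573     1.2178     0.1286     0.2316]
  [   0.7506     1.0700     1.7546     0.2617]
  [   0.3892     0.5548     0.5394     1.2468]
Δx = (I − A)⁻¹ Δd with Δd having +15 in the Sector 1 component and 0 elsewhere.
So Δx_4 = L_41 · (+15), where L_41 = adj(I−A)_41 / det(I−A) = 0.164500 / 0.422675.
Δx_4 = 0.164500 × (+15) / 0.422675 = 2.4675 / 0.422675 ≈ 5.838.

Δx_4 = 5.838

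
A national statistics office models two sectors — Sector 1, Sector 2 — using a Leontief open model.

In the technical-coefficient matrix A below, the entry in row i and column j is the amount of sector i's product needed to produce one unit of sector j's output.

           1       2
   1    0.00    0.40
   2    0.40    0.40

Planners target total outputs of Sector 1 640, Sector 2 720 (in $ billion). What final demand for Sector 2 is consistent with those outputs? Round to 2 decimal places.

I − A =
  [   1.00    -0.40]
  [  -0.40     0.60]
d = (I − A) x:
  d_1 = (+1.00)·640 + (-0.40)·720 = 352.00
  d_2 = (-0.40)·640 + (+0.60)·720 = 176.00

d_2 = 176.00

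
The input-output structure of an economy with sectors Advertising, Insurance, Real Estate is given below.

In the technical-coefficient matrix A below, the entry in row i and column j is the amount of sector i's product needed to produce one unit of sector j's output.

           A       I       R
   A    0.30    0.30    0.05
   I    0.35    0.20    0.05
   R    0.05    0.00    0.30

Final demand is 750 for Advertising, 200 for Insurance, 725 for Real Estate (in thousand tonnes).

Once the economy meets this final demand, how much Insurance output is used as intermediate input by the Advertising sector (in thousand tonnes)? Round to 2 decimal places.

z_IA = 556.31

I − A =
  [   0.70    -0.30    -0.05]
  [  -0.35     0.80    -0.05]
  [  -0.05     0.00     0.70]
Cofactors of I−A, C_ij = (−1)^(i+j)·(minor ij) (rows/columns in the sector order above):
  C_11 = (0.80)(0.70) − (-0.05)(0.00) = 0.5600
  C_12 = −[(-0.35)(0.70) − (-0.05)(-0.05)] = 0.2475
  C_13 = (-0.35)(0.00) − (0.80)(-0.05) = 0.0400
  C_21 = −[(-0.30)(0.70) − (-0.05)(0.00)] = 0.2100
  C_22 = (0.70)(0.70) − (-0.05)(-0.05) = 0.4875
  C_23 = −[(0.70)(0.00) − (-0.30)(-0.05)] = 0.0150
  C_31 = (-0.30)(-0.05) − (-0.05)(0.80) = 0.0550
  C_32 = −[(0.70)(-0.05) − (-0.05)(-0.35)] = 0.0525
  C_33 = (0.70)(0.80) − (-0.30)(-0.35) = 0.4550
det(I−A) = Σ_j (I−A)_1j·C_1j = (0.70)(0.5600) + (-0.30)(0.2475) + (-0.05)(0.0400) = 0.31575
adj(I−A) = Cᵀ =
  [ 0.5600   0.2100   0.0550]
  [ 0.2475   0.4875   0.0525]
  [ 0.0400   0.0150   0.4550]
(I − A)⁻¹ = adj(I−A) / det(I−A) ≈
  [   1.7736     0.6651     0.1742]
  [   0.7838     1.5439     0.1663]
  [   0.1267     0.0475     1.4410]
First solve x = (I − A)⁻¹ d = adj(I−A)·d / det(I−A); in particular x_A = (0.5600·750 + 0.2100·200 + 0.0550·725) / 0.31575 = 501.875 / 0.31575 ≈ 1589.4695.
Intermediate flow from I to A: z_IA = a_IA · x_A = 0.35 × 501.875 / 0.31575 = 175.65625 / 0.31575 ≈ 556.31.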